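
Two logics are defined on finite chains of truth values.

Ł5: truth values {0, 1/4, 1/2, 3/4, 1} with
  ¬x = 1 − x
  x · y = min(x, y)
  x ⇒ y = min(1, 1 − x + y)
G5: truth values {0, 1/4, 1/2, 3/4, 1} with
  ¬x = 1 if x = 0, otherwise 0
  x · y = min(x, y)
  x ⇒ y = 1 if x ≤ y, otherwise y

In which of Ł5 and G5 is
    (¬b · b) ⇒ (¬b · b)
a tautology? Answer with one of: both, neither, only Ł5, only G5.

In Ł5: every assignment gives 1 — tautology.
In G5: every assignment gives 1 — tautology.

both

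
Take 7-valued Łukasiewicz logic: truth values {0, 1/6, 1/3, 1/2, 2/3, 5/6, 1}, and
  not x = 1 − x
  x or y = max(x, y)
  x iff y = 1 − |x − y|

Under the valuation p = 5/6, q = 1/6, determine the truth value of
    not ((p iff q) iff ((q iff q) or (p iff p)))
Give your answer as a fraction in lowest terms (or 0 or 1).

2/3

p iff q = 5/6 iff 1/6 = 1/3
q iff q = 1/6 iff 1/6 = 1
p iff p = 5/6 iff 5/6 = 1
(q iff q) or (p iff p) = 1 or 1 = 1
(p iff q) iff ((q iff q) or (p iff p)) = 1/3 iff 1 = 1/3
not ((p iff q) iff ((q iff q) or (p iff p))) = not 1/3 = 2/3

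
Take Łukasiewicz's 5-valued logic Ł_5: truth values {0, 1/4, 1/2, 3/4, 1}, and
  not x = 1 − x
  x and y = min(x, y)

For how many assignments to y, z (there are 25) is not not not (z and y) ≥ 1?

9

value 1: 9 assignments (counts)
value 3/4: 7 assignments
value 1/2: 5 assignments
value 1/4: 3 assignments
value 0: 1 assignment
So 9 of the 25 assignments meet the threshold.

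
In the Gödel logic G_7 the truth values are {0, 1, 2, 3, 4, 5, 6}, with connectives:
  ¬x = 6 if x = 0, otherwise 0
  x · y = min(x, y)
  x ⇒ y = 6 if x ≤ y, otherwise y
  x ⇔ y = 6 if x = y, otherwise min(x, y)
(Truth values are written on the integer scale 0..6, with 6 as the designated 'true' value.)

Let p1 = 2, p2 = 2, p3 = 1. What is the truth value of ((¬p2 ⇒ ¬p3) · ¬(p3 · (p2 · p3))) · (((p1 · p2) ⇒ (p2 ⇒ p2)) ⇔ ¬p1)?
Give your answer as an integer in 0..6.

0

¬p2 = ¬2 = 0
¬p3 = ¬1 = 0
¬p2 ⇒ ¬p3 = 0 ⇒ 0 = 6
p2 · p3 = 2 · 1 = 1
p3 · (p2 · p3) = 1 · 1 = 1
¬(p3 · (p2 · p3)) = ¬1 = 0
(¬p2 ⇒ ¬p3) · ¬(p3 · (p2 · p3)) = 6 · 0 = 0
p1 · p2 = 2 · 2 = 2
p2 ⇒ p2 = 2 ⇒ 2 = 6
(p1 · p2) ⇒ (p2 ⇒ p2) = 2 ⇒ 6 = 6
¬p1 = ¬2 = 0
((p1 · p2) ⇒ (p2 ⇒ p2)) ⇔ ¬p1 = 6 ⇔ 0 = 0
((¬p2 ⇒ ¬p3) · ¬(p3 · (p2 · p3))) · (((p1 · p2) ⇒ (p2 ⇒ p2)) ⇔ ¬p1) = 0 · 0 = 0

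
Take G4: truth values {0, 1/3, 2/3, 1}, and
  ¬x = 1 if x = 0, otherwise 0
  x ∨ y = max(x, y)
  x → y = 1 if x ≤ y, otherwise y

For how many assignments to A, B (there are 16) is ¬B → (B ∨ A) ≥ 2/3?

A = 0, B = 0 ↦ 0  <
A = 0, B = 1/3 ↦ 1  ≥
A = 0, B = 2/3 ↦ 1  ≥
A = 0, B = 1 ↦ 1  ≥
A = 1/3, B = 0 ↦ 1/3  <
A = 1/3, B = 1/3 ↦ 1  ≥
A = 1/3, B = 2/3 ↦ 1  ≥
A = 1/3, B = 1 ↦ 1  ≥
A = 2/3, B = 0 ↦ 2/3  ≥
A = 2/3, B = 1/3 ↦ 1  ≥
A = 2/3, B = 2/3 ↦ 1  ≥
A = 2/3, B = 1 ↦ 1  ≥
A = 1, B = 0 ↦ 1  ≥
A = 1, B = 1/3 ↦ 1  ≥
A = 1, B = 2/3 ↦ 1  ≥
A = 1, B = 1 ↦ 1  ≥
So 14 of the 16 assignments meet the threshold.

14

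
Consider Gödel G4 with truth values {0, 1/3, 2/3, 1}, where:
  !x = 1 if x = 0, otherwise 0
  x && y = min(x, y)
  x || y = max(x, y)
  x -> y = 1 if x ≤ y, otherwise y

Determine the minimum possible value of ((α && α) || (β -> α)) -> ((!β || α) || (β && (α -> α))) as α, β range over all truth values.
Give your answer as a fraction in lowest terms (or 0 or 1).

Take α = 1/3, β = 1/3:
α && α = 1/3 && 1/3 = 1/3
β -> α = 1/3 -> 1/3 = 1
(α && α) || (β -> α) = 1/3 || 1 = 1
!β = !1/3 = 0
!β || α = 0 || 1/3 = 1/3
α -> α = 1/3 -> 1/3 = 1
β && (α -> α) = 1/3 && 1 = 1/3
(!β || α) || (β && (α -> α)) = 1/3 || 1/3 = 1/3
((α && α) || (β -> α)) -> ((!β || α) || (β && (α -> α))) = 1 -> 1/3 = 1/3
No assignment yields a value below 1/3, so this is the minimum.

1/3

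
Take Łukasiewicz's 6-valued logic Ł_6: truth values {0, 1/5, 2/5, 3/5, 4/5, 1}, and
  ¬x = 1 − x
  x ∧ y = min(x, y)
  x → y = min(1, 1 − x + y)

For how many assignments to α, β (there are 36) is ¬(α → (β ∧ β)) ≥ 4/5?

3

value 1: 1 assignment (counts)
value 4/5: 2 assignments (counts)
value 3/5: 3 assignments
value 2/5: 4 assignments
value 1/5: 5 assignments
value 0: 21 assignments
So 3 of the 36 assignments meet the threshold.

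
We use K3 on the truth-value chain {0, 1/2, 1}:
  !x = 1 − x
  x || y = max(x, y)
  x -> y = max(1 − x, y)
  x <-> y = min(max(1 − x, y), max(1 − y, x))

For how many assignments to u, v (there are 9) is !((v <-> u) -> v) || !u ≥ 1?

3

u = 0, v = 0 ↦ 1  ≥
u = 0, v = 1/2 ↦ 1  ≥
u = 0, v = 1 ↦ 1  ≥
u = 1/2, v = 0 ↦ 1/2  <
u = 1/2, v = 1/2 ↦ 1/2  <
u = 1/2, v = 1 ↦ 1/2  <
u = 1, v = 0 ↦ 0  <
u = 1, v = 1/2 ↦ 1/2  <
u = 1, v = 1 ↦ 0  <
So 3 of the 9 assignments meet the threshold.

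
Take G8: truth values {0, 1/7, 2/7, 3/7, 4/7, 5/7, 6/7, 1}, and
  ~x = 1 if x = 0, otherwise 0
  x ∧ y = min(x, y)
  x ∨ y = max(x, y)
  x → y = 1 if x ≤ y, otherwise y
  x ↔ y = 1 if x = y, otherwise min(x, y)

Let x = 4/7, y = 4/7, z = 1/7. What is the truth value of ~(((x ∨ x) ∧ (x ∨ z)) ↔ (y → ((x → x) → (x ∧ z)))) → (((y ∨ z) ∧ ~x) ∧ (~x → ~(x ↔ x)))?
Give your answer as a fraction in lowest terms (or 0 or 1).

1

x ∨ x = 4/7 ∨ 4/7 = 4/7
x ∨ z = 4/7 ∨ 1/7 = 4/7
(x ∨ x) ∧ (x ∨ z) = 4/7 ∧ 4/7 = 4/7
x → x = 4/7 → 4/7 = 1
x ∧ z = 4/7 ∧ 1/7 = 1/7
(x → x) → (x ∧ z) = 1 → 1/7 = 1/7
y → ((x → x) → (x ∧ z)) = 4/7 → 1/7 = 1/7
((x ∨ x) ∧ (x ∨ z)) ↔ (y → ((x → x) → (x ∧ z))) = 4/7 ↔ 1/7 = 1/7
~(((x ∨ x) ∧ (x ∨ z)) ↔ (y → ((x → x) → (x ∧ z)))) = ~1/7 = 0
y ∨ z = 4/7 ∨ 1/7 = 4/7
~x = ~4/7 = 0
(y ∨ z) ∧ ~x = 4/7 ∧ 0 = 0
~x = ~4/7 = 0
x ↔ x = 4/7 ↔ 4/7 = 1
~(x ↔ x) = ~1 = 0
~x → ~(x ↔ x) = 0 → 0 = 1
((y ∨ z) ∧ ~x) ∧ (~x → ~(x ↔ x)) = 0 ∧ 1 = 0
~(((x ∨ x) ∧ (x ∨ z)) ↔ (y → ((x → x) → (x ∧ z)))) → (((y ∨ z) ∧ ~x) ∧ (~x → ~(x ↔ x))) = 0 → 0 = 1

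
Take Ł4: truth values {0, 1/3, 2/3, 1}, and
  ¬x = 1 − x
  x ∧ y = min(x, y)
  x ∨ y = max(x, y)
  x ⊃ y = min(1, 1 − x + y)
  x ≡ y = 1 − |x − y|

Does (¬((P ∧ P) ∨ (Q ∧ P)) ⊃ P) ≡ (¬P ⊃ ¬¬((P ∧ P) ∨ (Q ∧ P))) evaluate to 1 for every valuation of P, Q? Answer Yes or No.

P = 0, Q = 0 ↦ 1
P = 0, Q = 1/3 ↦ 1
P = 0, Q = 2/3 ↦ 1
P = 0, Q = 1 ↦ 1
P = 1/3, Q = 0 ↦ 1
P = 1/3, Q = 1/3 ↦ 1
P = 1/3, Q = 2/3 ↦ 1
P = 1/3, Q = 1 ↦ 1
P = 2/3, Q = 0 ↦ 1
P = 2/3, Q = 1/3 ↦ 1
P = 2/3, Q = 2/3 ↦ 1
P = 2/3, Q = 1 ↦ 1
P = 1, Q = 0 ↦ 1
P = 1, Q = 1/3 ↦ 1
P = 1, Q = 2/3 ↦ 1
P = 1, Q = 1 ↦ 1
Every assignment gives a value ≥ 1.

Yes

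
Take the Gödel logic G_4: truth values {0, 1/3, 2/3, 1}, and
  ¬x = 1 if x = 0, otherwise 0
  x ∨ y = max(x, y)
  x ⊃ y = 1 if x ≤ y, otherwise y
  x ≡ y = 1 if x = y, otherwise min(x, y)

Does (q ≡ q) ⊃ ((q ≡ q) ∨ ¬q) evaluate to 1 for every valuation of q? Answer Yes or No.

q = 0 ↦ 1
q = 1/3 ↦ 1
q = 2/3 ↦ 1
q = 1 ↦ 1
Every assignment gives a value ≥ 1.

Yes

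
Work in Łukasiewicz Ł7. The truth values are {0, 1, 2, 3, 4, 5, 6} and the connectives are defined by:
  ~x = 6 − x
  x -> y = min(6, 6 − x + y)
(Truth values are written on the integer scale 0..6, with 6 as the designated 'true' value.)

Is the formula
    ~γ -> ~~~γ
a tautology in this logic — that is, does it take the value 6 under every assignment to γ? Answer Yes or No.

Yes

γ = 0 ↦ 6
γ = 1 ↦ 6
γ = 2 ↦ 6
γ = 3 ↦ 6
γ = 4 ↦ 6
γ = 5 ↦ 6
γ = 6 ↦ 6
Every assignment gives a value ≥ 6.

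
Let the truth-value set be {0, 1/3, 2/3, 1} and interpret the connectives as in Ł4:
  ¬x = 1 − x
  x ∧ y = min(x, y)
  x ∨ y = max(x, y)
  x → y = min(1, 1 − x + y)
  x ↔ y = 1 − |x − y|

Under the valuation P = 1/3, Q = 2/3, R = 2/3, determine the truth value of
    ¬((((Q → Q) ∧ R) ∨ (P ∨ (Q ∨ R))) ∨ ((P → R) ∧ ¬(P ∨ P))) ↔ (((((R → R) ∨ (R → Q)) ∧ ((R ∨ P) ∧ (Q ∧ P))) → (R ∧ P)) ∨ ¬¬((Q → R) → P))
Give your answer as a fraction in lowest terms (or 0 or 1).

Q → Q = 2/3 → 2/3 = 1
(Q → Q) ∧ R = 1 ∧ 2/3 = 2/3
Q ∨ R = 2/3 ∨ 2/3 = 2/3
P ∨ (Q ∨ R) = 1/3 ∨ 2/3 = 2/3
((Q → Q) ∧ R) ∨ (P ∨ (Q ∨ R)) = 2/3 ∨ 2/3 = 2/3
P → R = 1/3 → 2/3 = 1
P ∨ P = 1/3 ∨ 1/3 = 1/3
¬(P ∨ P) = ¬1/3 = 2/3
(P → R) ∧ ¬(P ∨ P) = 1 ∧ 2/3 = 2/3
(((Q → Q) ∧ R) ∨ (P ∨ (Q ∨ R))) ∨ ((P → R) ∧ ¬(P ∨ P)) = 2/3 ∨ 2/3 = 2/3
¬((((Q → Q) ∧ R) ∨ (P ∨ (Q ∨ R))) ∨ ((P → R) ∧ ¬(P ∨ P))) = ¬2/3 = 1/3
R → R = 2/3 → 2/3 = 1
R → Q = 2/3 → 2/3 = 1
(R → R) ∨ (R → Q) = 1 ∨ 1 = 1
R ∨ P = 2/3 ∨ 1/3 = 2/3
Q ∧ P = 2/3 ∧ 1/3 = 1/3
(R ∨ P) ∧ (Q ∧ P) = 2/3 ∧ 1/3 = 1/3
((R → R) ∨ (R → Q)) ∧ ((R ∨ P) ∧ (Q ∧ P)) = 1 ∧ 1/3 = 1/3
R ∧ P = 2/3 ∧ 1/3 = 1/3
(((R → R) ∨ (R → Q)) ∧ ((R ∨ P) ∧ (Q ∧ P))) → (R ∧ P) = 1/3 → 1/3 = 1
Q → R = 2/3 → 2/3 = 1
(Q → R) → P = 1 → 1/3 = 1/3
¬((Q → R) → P) = ¬1/3 = 2/3
¬¬((Q → R) → P) = ¬2/3 = 1/3
((((R → R) ∨ (R → Q)) ∧ ((R ∨ P) ∧ (Q ∧ P))) → (R ∧ P)) ∨ ¬¬((Q → R) → P) = 1 ∨ 1/3 = 1
¬((((Q → Q) ∧ R) ∨ (P ∨ (Q ∨ R))) ∨ ((P → R) ∧ ¬(P ∨ P))) ↔ (((((R → R) ∨ (R → Q)) ∧ ((R ∨ P) ∧ (Q ∧ P))) → (R ∧ P)) ∨ ¬¬((Q → R) → P)) = 1/3 ↔ 1 = 1/3

1/3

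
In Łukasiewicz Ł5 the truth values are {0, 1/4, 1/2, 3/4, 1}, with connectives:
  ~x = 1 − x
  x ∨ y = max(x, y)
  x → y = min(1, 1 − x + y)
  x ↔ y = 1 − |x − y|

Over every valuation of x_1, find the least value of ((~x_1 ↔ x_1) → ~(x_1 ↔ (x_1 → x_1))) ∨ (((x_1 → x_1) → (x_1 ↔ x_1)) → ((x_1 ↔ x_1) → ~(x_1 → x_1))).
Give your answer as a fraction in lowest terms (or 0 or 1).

Take x_1 = 1/2:
~x_1 = ~1/2 = 1/2
~x_1 ↔ x_1 = 1/2 ↔ 1/2 = 1
x_1 → x_1 = 1/2 → 1/2 = 1
x_1 ↔ (x_1 → x_1) = 1/2 ↔ 1 = 1/2
~(x_1 ↔ (x_1 → x_1)) = ~1/2 = 1/2
(~x_1 ↔ x_1) → ~(x_1 ↔ (x_1 → x_1)) = 1 → 1/2 = 1/2
x_1 → x_1 = 1/2 → 1/2 = 1
x_1 ↔ x_1 = 1/2 ↔ 1/2 = 1
(x_1 → x_1) → (x_1 ↔ x_1) = 1 → 1 = 1
x_1 ↔ x_1 = 1/2 ↔ 1/2 = 1
x_1 → x_1 = 1/2 → 1/2 = 1
~(x_1 → x_1) = ~1 = 0
(x_1 ↔ x_1) → ~(x_1 → x_1) = 1 → 0 = 0
((x_1 → x_1) → (x_1 ↔ x_1)) → ((x_1 ↔ x_1) → ~(x_1 → x_1)) = 1 → 0 = 0
((~x_1 ↔ x_1) → ~(x_1 ↔ (x_1 → x_1))) ∨ (((x_1 → x_1) → (x_1 ↔ x_1)) → ((x_1 ↔ x_1) → ~(x_1 → x_1))) = 1/2 ∨ 0 = 1/2
No assignment yields a value below 1/2, so this is the minimum.

1/2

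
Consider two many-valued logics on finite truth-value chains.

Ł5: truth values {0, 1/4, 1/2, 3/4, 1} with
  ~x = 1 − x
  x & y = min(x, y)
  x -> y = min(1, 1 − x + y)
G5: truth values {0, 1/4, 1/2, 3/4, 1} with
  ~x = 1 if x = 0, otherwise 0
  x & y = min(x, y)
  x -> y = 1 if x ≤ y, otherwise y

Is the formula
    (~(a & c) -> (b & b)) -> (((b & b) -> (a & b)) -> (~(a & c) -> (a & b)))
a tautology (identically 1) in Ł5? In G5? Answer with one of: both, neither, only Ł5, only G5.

both

In Ł5: every assignment gives 1 — tautology.
In G5: every assignment gives 1 — tautology.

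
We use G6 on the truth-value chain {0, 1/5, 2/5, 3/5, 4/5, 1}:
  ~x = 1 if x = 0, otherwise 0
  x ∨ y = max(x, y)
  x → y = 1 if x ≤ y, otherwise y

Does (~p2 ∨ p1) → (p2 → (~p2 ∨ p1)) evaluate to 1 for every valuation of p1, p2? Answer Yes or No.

At p1 = 4/5, p2 = 4/5, for instance:
~p2 = ~4/5 = 0
~p2 ∨ p1 = 0 ∨ 4/5 = 4/5
p2 → (~p2 ∨ p1) = 4/5 → 4/5 = 1
(~p2 ∨ p1) → (p2 → (~p2 ∨ p1)) = 4/5 → 1 = 1
and checking the remaining 35 assignments likewise gives ≥ 1 in every case.

Yes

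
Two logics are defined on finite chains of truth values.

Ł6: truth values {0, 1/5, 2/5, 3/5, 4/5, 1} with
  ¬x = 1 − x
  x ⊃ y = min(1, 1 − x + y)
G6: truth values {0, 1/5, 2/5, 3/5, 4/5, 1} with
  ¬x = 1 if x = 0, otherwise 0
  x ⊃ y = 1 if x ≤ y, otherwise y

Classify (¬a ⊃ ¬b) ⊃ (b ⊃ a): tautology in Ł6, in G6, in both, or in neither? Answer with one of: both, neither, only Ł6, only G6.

In Ł6: every assignment gives 1 — tautology.
In G6: at a = 1/5, b = 2/5 the value is 1/5 — not a tautology.

only Ł6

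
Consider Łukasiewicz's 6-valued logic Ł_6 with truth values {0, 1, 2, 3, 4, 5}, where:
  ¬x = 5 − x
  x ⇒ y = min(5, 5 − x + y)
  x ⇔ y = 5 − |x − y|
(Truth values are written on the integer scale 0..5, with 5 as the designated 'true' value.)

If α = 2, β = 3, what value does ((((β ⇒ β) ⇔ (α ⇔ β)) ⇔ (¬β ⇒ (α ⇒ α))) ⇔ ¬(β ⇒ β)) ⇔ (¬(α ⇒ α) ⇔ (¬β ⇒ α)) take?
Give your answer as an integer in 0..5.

4

β ⇒ β = 3 ⇒ 3 = 5
α ⇔ β = 2 ⇔ 3 = 4
(β ⇒ β) ⇔ (α ⇔ β) = 5 ⇔ 4 = 4
¬β = ¬3 = 2
α ⇒ α = 2 ⇒ 2 = 5
¬β ⇒ (α ⇒ α) = 2 ⇒ 5 = 5
((β ⇒ β) ⇔ (α ⇔ β)) ⇔ (¬β ⇒ (α ⇒ α)) = 4 ⇔ 5 = 4
β ⇒ β = 3 ⇒ 3 = 5
¬(β ⇒ β) = ¬5 = 0
(((β ⇒ β) ⇔ (α ⇔ β)) ⇔ (¬β ⇒ (α ⇒ α))) ⇔ ¬(β ⇒ β) = 4 ⇔ 0 = 1
α ⇒ α = 2 ⇒ 2 = 5
¬(α ⇒ α) = ¬5 = 0
¬β = ¬3 = 2
¬β ⇒ α = 2 ⇒ 2 = 5
¬(α ⇒ α) ⇔ (¬β ⇒ α) = 0 ⇔ 5 = 0
((((β ⇒ β) ⇔ (α ⇔ β)) ⇔ (¬β ⇒ (α ⇒ α))) ⇔ ¬(β ⇒ β)) ⇔ (¬(α ⇒ α) ⇔ (¬β ⇒ α)) = 1 ⇔ 0 = 4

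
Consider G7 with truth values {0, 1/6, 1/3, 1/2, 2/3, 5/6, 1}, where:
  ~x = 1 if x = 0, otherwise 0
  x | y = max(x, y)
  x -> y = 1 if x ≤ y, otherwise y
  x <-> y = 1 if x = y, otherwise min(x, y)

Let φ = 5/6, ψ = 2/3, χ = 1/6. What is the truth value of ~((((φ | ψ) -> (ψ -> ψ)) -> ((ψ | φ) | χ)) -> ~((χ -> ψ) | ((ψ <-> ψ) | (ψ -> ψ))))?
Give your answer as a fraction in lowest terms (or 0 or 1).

1

φ | ψ = 5/6 | 2/3 = 5/6
ψ -> ψ = 2/3 -> 2/3 = 1
(φ | ψ) -> (ψ -> ψ) = 5/6 -> 1 = 1
ψ | φ = 2/3 | 5/6 = 5/6
(ψ | φ) | χ = 5/6 | 1/6 = 5/6
((φ | ψ) -> (ψ -> ψ)) -> ((ψ | φ) | χ) = 1 -> 5/6 = 5/6
χ -> ψ = 1/6 -> 2/3 = 1
ψ <-> ψ = 2/3 <-> 2/3 = 1
ψ -> ψ = 2/3 -> 2/3 = 1
(ψ <-> ψ) | (ψ -> ψ) = 1 | 1 = 1
(χ -> ψ) | ((ψ <-> ψ) | (ψ -> ψ)) = 1 | 1 = 1
~((χ -> ψ) | ((ψ <-> ψ) | (ψ -> ψ))) = ~1 = 0
(((φ | ψ) -> (ψ -> ψ)) -> ((ψ | φ) | χ)) -> ~((χ -> ψ) | ((ψ <-> ψ) | (ψ -> ψ))) = 5/6 -> 0 = 0
~((((φ | ψ) -> (ψ -> ψ)) -> ((ψ | φ) | χ)) -> ~((χ -> ψ) | ((ψ <-> ψ) | (ψ -> ψ)))) = ~0 = 1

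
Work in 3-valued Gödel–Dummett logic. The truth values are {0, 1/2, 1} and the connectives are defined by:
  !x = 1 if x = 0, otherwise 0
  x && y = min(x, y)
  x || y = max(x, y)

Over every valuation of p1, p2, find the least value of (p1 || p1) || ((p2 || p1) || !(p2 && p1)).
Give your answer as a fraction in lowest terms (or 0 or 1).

1/2

Take p1 = 1/2, p2 = 1/2:
p1 || p1 = 1/2 || 1/2 = 1/2
p2 || p1 = 1/2 || 1/2 = 1/2
p2 && p1 = 1/2 && 1/2 = 1/2
!(p2 && p1) = !1/2 = 0
(p2 || p1) || !(p2 && p1) = 1/2 || 0 = 1/2
(p1 || p1) || ((p2 || p1) || !(p2 && p1)) = 1/2 || 1/2 = 1/2
No assignment yields a value below 1/2, so this is the minimum.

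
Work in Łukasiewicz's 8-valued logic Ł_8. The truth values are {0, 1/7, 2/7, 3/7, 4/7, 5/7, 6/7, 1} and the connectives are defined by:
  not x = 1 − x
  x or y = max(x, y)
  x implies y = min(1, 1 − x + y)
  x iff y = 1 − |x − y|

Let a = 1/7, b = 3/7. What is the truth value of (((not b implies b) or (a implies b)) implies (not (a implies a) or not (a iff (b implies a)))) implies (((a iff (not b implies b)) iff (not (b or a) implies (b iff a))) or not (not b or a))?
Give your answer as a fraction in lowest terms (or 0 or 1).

not b = not 3/7 = 4/7
not b implies b = 4/7 implies 3/7 = 6/7
a implies b = 1/7 implies 3/7 = 1
(not b implies b) or (a implies b) = 6/7 or 1 = 1
a implies a = 1/7 implies 1/7 = 1
not (a implies a) = not 1 = 0
b implies a = 3/7 implies 1/7 = 5/7
a iff (b implies a) = 1/7 iff 5/7 = 3/7
not (a iff (b implies a)) = not 3/7 = 4/7
not (a implies a) or not (a iff (b implies a)) = 0 or 4/7 = 4/7
((not b implies b) or (a implies b)) implies (not (a implies a) or not (a iff (b implies a))) = 1 implies 4/7 = 4/7
not b = not 3/7 = 4/7
not b implies b = 4/7 implies 3/7 = 6/7
a iff (not b implies b) = 1/7 iff 6/7 = 2/7
b or a = 3/7 or 1/7 = 3/7
not (b or a) = not 3/7 = 4/7
b iff a = 3/7 iff 1/7 = 5/7
not (b or a) implies (b iff a) = 4/7 implies 5/7 = 1
(a iff (not b implies b)) iff (not (b or a) implies (b iff a)) = 2/7 iff 1 = 2/7
not b = not 3/7 = 4/7
not b or a = 4/7 or 1/7 = 4/7
not (not b or a) = not 4/7 = 3/7
((a iff (not b implies b)) iff (not (b or a) implies (b iff a))) or not (not b or a) = 2/7 or 3/7 = 3/7
(((not b implies b) or (a implies b)) implies (not (a implies a) or not (a iff (b implies a)))) implies (((a iff (not b implies b)) iff (not (b or a) implies (b iff a))) or not (not b or a)) = 4/7 implies 3/7 = 6/7

6/7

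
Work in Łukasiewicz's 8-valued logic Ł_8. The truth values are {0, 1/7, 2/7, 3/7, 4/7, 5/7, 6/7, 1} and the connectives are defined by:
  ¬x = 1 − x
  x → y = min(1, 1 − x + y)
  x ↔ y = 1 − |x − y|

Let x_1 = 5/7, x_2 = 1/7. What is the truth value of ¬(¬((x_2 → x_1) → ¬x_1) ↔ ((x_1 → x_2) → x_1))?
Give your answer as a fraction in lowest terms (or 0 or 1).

2/7

x_2 → x_1 = 1/7 → 5/7 = 1
¬x_1 = ¬5/7 = 2/7
(x_2 → x_1) → ¬x_1 = 1 → 2/7 = 2/7
¬((x_2 → x_1) → ¬x_1) = ¬2/7 = 5/7
x_1 → x_2 = 5/7 → 1/7 = 3/7
(x_1 → x_2) → x_1 = 3/7 → 5/7 = 1
¬((x_2 → x_1) → ¬x_1) ↔ ((x_1 → x_2) → x_1) = 5/7 ↔ 1 = 5/7
¬(¬((x_2 → x_1) → ¬x_1) ↔ ((x_1 → x_2) → x_1)) = ¬5/7 = 2/7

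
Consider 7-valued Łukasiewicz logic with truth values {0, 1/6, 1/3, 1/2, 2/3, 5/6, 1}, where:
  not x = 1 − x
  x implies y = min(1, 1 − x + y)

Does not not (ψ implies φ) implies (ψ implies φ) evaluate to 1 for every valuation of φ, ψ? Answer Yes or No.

Yes

At φ = 1/3, ψ = 2/3, for instance:
ψ implies φ = 2/3 implies 1/3 = 2/3
not (ψ implies φ) = not 2/3 = 1/3
not not (ψ implies φ) = not 1/3 = 2/3
not not (ψ implies φ) implies (ψ implies φ) = 2/3 implies 2/3 = 1
and checking the remaining 48 assignments likewise gives ≥ 1 in every case.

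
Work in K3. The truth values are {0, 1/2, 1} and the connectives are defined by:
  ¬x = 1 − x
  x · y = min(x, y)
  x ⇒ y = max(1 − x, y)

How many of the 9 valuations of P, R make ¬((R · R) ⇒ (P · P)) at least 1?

1

P = 0, R = 0 ↦ 0  <
P = 0, R = 1/2 ↦ 1/2  <
P = 0, R = 1 ↦ 1  ≥
P = 1/2, R = 0 ↦ 0  <
P = 1/2, R = 1/2 ↦ 1/2  <
P = 1/2, R = 1 ↦ 1/2  <
P = 1, R = 0 ↦ 0  <
P = 1, R = 1/2 ↦ 0  <
P = 1, R = 1 ↦ 0  <
So 1 of the 9 assignments meets the threshold.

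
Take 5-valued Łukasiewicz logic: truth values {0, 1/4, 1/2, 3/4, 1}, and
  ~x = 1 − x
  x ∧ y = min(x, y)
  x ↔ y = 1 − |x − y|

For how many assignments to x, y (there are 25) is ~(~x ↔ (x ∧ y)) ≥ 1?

value 1: 6 assignments (counts)
value 3/4: 2 assignments
value 1/2: 8 assignments
value 1/4: 4 assignments
value 0: 5 assignments
So 6 of the 25 assignments meet the threshold.

6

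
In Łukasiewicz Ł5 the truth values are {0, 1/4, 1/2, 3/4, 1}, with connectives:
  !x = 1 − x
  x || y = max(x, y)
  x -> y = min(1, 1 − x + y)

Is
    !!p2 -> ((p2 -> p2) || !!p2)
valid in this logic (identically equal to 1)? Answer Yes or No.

p2 = 0 ↦ 1
p2 = 1/4 ↦ 1
p2 = 1/2 ↦ 1
p2 = 3/4 ↦ 1
p2 = 1 ↦ 1
Every assignment gives a value ≥ 1.

Yes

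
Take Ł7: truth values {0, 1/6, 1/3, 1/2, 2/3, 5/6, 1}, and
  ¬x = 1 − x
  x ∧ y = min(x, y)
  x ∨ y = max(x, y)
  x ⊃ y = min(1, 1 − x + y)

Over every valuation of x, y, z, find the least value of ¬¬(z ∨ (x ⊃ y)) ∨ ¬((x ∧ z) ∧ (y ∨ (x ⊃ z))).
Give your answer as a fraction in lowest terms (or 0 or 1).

1/2

Take x = 1/2, y = 0, z = 1/2:
x ⊃ y = 1/2 ⊃ 0 = 1/2
z ∨ (x ⊃ y) = 1/2 ∨ 1/2 = 1/2
¬(z ∨ (x ⊃ y)) = ¬1/2 = 1/2
¬¬(z ∨ (x ⊃ y)) = ¬1/2 = 1/2
x ∧ z = 1/2 ∧ 1/2 = 1/2
x ⊃ z = 1/2 ⊃ 1/2 = 1
y ∨ (x ⊃ z) = 0 ∨ 1 = 1
(x ∧ z) ∧ (y ∨ (x ⊃ z)) = 1/2 ∧ 1 = 1/2
¬((x ∧ z) ∧ (y ∨ (x ⊃ z))) = ¬1/2 = 1/2
¬¬(z ∨ (x ⊃ y)) ∨ ¬((x ∧ z) ∧ (y ∨ (x ⊃ z))) = 1/2 ∨ 1/2 = 1/2
No assignment yields a value below 1/2, so this is the minimum.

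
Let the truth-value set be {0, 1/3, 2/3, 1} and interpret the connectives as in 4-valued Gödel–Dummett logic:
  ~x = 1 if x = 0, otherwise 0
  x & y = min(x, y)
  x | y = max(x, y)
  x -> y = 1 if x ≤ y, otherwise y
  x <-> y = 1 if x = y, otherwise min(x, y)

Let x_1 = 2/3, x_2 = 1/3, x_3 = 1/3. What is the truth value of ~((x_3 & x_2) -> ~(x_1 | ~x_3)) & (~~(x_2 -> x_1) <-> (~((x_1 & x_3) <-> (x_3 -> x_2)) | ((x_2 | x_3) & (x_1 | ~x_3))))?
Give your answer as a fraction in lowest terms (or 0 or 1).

x_3 & x_2 = 1/3 & 1/3 = 1/3
~x_3 = ~1/3 = 0
x_1 | ~x_3 = 2/3 | 0 = 2/3
~(x_1 | ~x_3) = ~2/3 = 0
(x_3 & x_2) -> ~(x_1 | ~x_3) = 1/3 -> 0 = 0
~((x_3 & x_2) -> ~(x_1 | ~x_3)) = ~0 = 1
x_2 -> x_1 = 1/3 -> 2/3 = 1
~(x_2 -> x_1) = ~1 = 0
~~(x_2 -> x_1) = ~0 = 1
x_1 & x_3 = 2/3 & 1/3 = 1/3
x_3 -> x_2 = 1/3 -> 1/3 = 1
(x_1 & x_3) <-> (x_3 -> x_2) = 1/3 <-> 1 = 1/3
~((x_1 & x_3) <-> (x_3 -> x_2)) = ~1/3 = 0
x_2 | x_3 = 1/3 | 1/3 = 1/3
~x_3 = ~1/3 = 0
x_1 | ~x_3 = 2/3 | 0 = 2/3
(x_2 | x_3) & (x_1 | ~x_3) = 1/3 & 2/3 = 1/3
~((x_1 & x_3) <-> (x_3 -> x_2)) | ((x_2 | x_3) & (x_1 | ~x_3)) = 0 | 1/3 = 1/3
~~(x_2 -> x_1) <-> (~((x_1 & x_3) <-> (x_3 -> x_2)) | ((x_2 | x_3) & (x_1 | ~x_3))) = 1 <-> 1/3 = 1/3
~((x_3 & x_2) -> ~(x_1 | ~x_3)) & (~~(x_2 -> x_1) <-> (~((x_1 & x_3) <-> (x_3 -> x_2)) | ((x_2 | x_3) & (x_1 | ~x_3)))) = 1 & 1/3 = 1/3

1/3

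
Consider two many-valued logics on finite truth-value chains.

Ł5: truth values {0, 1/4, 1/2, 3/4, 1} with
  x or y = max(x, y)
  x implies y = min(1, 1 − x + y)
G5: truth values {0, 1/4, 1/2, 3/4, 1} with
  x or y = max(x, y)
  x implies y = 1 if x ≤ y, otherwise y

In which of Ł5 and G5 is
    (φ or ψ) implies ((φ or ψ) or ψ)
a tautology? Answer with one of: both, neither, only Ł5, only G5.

In Ł5: every assignment gives 1 — tautology.
In G5: every assignment gives 1 — tautology.

both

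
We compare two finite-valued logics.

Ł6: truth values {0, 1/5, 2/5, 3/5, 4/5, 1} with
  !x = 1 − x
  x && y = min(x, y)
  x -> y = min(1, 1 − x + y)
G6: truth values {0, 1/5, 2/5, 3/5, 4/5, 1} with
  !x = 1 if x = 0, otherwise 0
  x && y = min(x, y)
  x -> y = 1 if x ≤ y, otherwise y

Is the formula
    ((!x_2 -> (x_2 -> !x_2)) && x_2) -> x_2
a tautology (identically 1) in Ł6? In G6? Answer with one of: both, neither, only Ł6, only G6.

In Ł6: every assignment gives 1 — tautology.
In G6: every assignment gives 1 — tautology.

both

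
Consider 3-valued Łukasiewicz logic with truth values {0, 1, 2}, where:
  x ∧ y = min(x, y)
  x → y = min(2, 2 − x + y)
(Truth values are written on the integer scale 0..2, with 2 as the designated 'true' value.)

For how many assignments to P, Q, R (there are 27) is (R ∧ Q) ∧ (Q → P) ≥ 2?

value 2: 1 assignment (counts)
value 1: 9 assignments
value 0: 17 assignments
So 1 of the 27 assignments meets the threshold.

1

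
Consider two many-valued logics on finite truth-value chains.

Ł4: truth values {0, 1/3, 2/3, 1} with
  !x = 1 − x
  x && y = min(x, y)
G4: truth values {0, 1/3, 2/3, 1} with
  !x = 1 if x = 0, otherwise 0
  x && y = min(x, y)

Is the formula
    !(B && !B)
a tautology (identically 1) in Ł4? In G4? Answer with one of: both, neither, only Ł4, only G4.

only G4

In Ł4: at B = 1/3 the value is 2/3 — not a tautology.
In G4: every assignment gives 1 — tautology.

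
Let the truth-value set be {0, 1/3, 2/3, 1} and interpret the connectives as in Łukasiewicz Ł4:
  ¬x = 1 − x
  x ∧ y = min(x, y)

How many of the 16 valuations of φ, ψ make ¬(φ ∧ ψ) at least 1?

7

φ = 0, ψ = 0 ↦ 1  ≥
φ = 0, ψ = 1/3 ↦ 1  ≥
φ = 0, ψ = 2/3 ↦ 1  ≥
φ = 0, ψ = 1 ↦ 1  ≥
φ = 1/3, ψ = 0 ↦ 1  ≥
φ = 1/3, ψ = 1/3 ↦ 2/3  <
φ = 1/3, ψ = 2/3 ↦ 2/3  <
φ = 1/3, ψ = 1 ↦ 2/3  <
φ = 2/3, ψ = 0 ↦ 1  ≥
φ = 2/3, ψ = 1/3 ↦ 2/3  <
φ = 2/3, ψ = 2/3 ↦ 1/3  <
φ = 2/3, ψ = 1 ↦ 1/3  <
φ = 1, ψ = 0 ↦ 1  ≥
φ = 1, ψ = 1/3 ↦ 2/3  <
φ = 1, ψ = 2/3 ↦ 1/3  <
φ = 1, ψ = 1 ↦ 0  <
So 7 of the 16 assignments meet the threshold.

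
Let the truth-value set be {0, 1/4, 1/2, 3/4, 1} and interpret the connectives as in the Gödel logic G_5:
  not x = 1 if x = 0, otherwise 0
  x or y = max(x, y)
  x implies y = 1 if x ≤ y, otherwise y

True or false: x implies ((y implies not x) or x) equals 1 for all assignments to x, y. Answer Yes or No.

At x = 1/4, y = 1, for instance:
not x = not 1/4 = 0
y implies not x = 1 implies 0 = 0
(y implies not x) or x = 0 or 1/4 = 1/4
x implies ((y implies not x) or x) = 1/4 implies 1/4 = 1
and checking the remaining 24 assignments likewise gives ≥ 1 in every case.

Yes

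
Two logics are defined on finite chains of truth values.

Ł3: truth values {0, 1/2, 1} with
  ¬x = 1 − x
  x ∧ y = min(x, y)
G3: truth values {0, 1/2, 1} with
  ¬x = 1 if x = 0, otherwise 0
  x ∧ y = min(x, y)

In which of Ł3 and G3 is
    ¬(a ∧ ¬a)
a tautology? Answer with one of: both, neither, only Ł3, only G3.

only G3

In Ł3: at a = 1/2 the value is 1/2 — not a tautology.
In G3: every assignment gives 1 — tautology.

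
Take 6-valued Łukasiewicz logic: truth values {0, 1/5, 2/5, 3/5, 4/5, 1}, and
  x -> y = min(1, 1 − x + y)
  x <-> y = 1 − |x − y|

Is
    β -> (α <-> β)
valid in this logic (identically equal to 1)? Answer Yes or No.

Counterexample: take α = 0, β = 3/5.
α <-> β = 0 <-> 3/5 = 2/5
β -> (α <-> β) = 3/5 -> 2/5 = 4/5
This gives 4/5 ≠ 1.

No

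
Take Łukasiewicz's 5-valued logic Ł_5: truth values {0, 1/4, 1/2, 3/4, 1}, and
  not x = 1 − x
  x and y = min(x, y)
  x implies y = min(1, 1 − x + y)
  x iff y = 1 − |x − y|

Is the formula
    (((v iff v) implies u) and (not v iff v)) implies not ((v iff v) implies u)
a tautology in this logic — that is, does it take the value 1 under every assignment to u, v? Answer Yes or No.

Counterexample: take u = 3/4, v = 1/4.
v iff v = 1/4 iff 1/4 = 1
(v iff v) implies u = 1 implies 3/4 = 3/4
not v = not 1/4 = 3/4
not v iff v = 3/4 iff 1/4 = 1/2
((v iff v) implies u) and (not v iff v) = 3/4 and 1/2 = 1/2
not ((v iff v) implies u) = not 3/4 = 1/4
(((v iff v) implies u) and (not v iff v)) implies not ((v iff v) implies u) = 1/2 implies 1/4 = 3/4
This gives 3/4 ≠ 1.

No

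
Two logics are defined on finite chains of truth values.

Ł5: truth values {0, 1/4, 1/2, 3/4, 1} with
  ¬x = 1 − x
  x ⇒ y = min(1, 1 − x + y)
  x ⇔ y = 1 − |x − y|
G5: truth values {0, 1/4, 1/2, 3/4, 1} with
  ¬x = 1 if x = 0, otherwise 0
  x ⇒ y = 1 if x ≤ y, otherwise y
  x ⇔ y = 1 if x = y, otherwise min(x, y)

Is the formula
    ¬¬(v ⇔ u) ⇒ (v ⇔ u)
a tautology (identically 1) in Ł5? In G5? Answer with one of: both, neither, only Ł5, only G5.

only Ł5

In Ł5: every assignment gives 1 — tautology.
In G5: at u = 1/4, v = 1/2 the value is 1/4 — not a tautology.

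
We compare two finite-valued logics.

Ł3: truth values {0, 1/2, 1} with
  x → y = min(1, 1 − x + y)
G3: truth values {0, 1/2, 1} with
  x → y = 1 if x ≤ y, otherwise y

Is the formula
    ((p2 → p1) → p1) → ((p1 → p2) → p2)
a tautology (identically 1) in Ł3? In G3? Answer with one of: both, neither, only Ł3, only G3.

In Ł3: every assignment gives 1 — tautology.
In G3: at p1 = 0, p2 = 1/2 the value is 1/2 — not a tautology.

only Ł3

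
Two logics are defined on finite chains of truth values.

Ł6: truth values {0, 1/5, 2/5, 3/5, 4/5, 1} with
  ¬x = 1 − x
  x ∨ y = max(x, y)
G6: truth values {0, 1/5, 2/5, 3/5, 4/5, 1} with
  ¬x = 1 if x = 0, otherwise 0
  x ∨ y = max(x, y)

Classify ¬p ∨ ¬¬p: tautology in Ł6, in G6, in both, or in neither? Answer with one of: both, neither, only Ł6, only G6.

only G6

In Ł6: at p = 1/5 the value is 4/5 — not a tautology.
In G6: every assignment gives 1 — tautology.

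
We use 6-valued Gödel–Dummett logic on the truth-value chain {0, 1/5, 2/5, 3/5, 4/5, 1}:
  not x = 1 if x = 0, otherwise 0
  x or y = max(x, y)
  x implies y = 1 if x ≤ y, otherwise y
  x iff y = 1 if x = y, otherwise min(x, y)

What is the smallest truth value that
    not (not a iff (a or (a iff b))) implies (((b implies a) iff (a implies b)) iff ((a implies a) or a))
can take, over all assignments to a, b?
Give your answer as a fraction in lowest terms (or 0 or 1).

0

Take a = 0, b = 1/5:
not a = not 0 = 1
a iff b = 0 iff 1/5 = 0
a or (a iff b) = 0 or 0 = 0
not a iff (a or (a iff b)) = 1 iff 0 = 0
not (not a iff (a or (a iff b))) = not 0 = 1
b implies a = 1/5 implies 0 = 0
a implies b = 0 implies 1/5 = 1
(b implies a) iff (a implies b) = 0 iff 1 = 0
a implies a = 0 implies 0 = 1
(a implies a) or a = 1 or 0 = 1
((b implies a) iff (a implies b)) iff ((a implies a) or a) = 0 iff 1 = 0
not (not a iff (a or (a iff b))) implies (((b implies a) iff (a implies b)) iff ((a implies a) or a)) = 1 implies 0 = 0
No assignment yields a value below 0, so this is the minimum.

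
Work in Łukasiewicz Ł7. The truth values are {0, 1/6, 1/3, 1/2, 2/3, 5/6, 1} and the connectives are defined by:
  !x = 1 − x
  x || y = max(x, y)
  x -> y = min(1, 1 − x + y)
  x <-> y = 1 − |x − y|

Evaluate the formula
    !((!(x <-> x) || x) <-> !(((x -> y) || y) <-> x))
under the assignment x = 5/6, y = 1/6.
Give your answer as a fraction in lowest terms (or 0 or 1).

x <-> x = 5/6 <-> 5/6 = 1
!(x <-> x) = !1 = 0
!(x <-> x) || x = 0 || 5/6 = 5/6
x -> y = 5/6 -> 1/6 = 1/3
(x -> y) || y = 1/3 || 1/6 = 1/3
((x -> y) || y) <-> x = 1/3 <-> 5/6 = 1/2
!(((x -> y) || y) <-> x) = !1/2 = 1/2
(!(x <-> x) || x) <-> !(((x -> y) || y) <-> x) = 5/6 <-> 1/2 = 2/3
!((!(x <-> x) || x) <-> !(((x -> y) || y) <-> x)) = !2/3 = 1/3

1/3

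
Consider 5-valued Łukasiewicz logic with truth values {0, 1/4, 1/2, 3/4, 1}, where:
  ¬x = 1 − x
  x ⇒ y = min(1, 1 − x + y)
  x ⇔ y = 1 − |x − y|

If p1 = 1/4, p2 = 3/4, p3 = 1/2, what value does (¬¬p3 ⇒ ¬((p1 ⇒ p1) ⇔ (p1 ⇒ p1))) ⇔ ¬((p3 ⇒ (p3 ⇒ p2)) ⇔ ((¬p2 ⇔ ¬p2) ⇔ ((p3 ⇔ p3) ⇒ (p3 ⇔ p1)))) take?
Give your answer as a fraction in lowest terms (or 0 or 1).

¬p3 = ¬1/2 = 1/2
¬¬p3 = ¬1/2 = 1/2
p1 ⇒ p1 = 1/4 ⇒ 1/4 = 1
p1 ⇒ p1 = 1/4 ⇒ 1/4 = 1
(p1 ⇒ p1) ⇔ (p1 ⇒ p1) = 1 ⇔ 1 = 1
¬((p1 ⇒ p1) ⇔ (p1 ⇒ p1)) = ¬1 = 0
¬¬p3 ⇒ ¬((p1 ⇒ p1) ⇔ (p1 ⇒ p1)) = 1/2 ⇒ 0 = 1/2
p3 ⇒ p2 = 1/2 ⇒ 3/4 = 1
p3 ⇒ (p3 ⇒ p2) = 1/2 ⇒ 1 = 1
¬p2 = ¬3/4 = 1/4
¬p2 = ¬3/4 = 1/4
¬p2 ⇔ ¬p2 = 1/4 ⇔ 1/4 = 1
p3 ⇔ p3 = 1/2 ⇔ 1/2 = 1
p3 ⇔ p1 = 1/2 ⇔ 1/4 = 3/4
(p3 ⇔ p3) ⇒ (p3 ⇔ p1) = 1 ⇒ 3/4 = 3/4
(¬p2 ⇔ ¬p2) ⇔ ((p3 ⇔ p3) ⇒ (p3 ⇔ p1)) = 1 ⇔ 3/4 = 3/4
(p3 ⇒ (p3 ⇒ p2)) ⇔ ((¬p2 ⇔ ¬p2) ⇔ ((p3 ⇔ p3) ⇒ (p3 ⇔ p1))) = 1 ⇔ 3/4 = 3/4
¬((p3 ⇒ (p3 ⇒ p2)) ⇔ ((¬p2 ⇔ ¬p2) ⇔ ((p3 ⇔ p3) ⇒ (p3 ⇔ p1)))) = ¬3/4 = 1/4
(¬¬p3 ⇒ ¬((p1 ⇒ p1) ⇔ (p1 ⇒ p1))) ⇔ ¬((p3 ⇒ (p3 ⇒ p2)) ⇔ ((¬p2 ⇔ ¬p2) ⇔ ((p3 ⇔ p3) ⇒ (p3 ⇔ p1)))) = 1/2 ⇔ 1/4 = 3/4

3/4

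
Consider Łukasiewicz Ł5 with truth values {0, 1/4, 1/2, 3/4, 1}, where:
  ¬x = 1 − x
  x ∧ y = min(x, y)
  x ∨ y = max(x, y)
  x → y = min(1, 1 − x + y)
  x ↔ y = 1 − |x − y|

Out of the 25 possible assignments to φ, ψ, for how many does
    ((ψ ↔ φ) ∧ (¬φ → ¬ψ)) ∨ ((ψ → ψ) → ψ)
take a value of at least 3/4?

18

value 1: 9 assignments (counts)
value 3/4: 9 assignments (counts)
value 1/2: 4 assignments
value 1/4: 2 assignments
value 0: 1 assignment
So 18 of the 25 assignments meet the threshold.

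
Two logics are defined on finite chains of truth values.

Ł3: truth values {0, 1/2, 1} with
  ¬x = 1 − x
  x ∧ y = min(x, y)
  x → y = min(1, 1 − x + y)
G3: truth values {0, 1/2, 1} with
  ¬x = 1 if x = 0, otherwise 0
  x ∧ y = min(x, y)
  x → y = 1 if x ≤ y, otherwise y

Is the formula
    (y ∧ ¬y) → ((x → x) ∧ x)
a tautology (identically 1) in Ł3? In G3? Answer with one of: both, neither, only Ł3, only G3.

In Ł3: at x = 0, y = 1/2 the value is 1/2 — not a tautology.
In G3: every assignment gives 1 — tautology.

only G3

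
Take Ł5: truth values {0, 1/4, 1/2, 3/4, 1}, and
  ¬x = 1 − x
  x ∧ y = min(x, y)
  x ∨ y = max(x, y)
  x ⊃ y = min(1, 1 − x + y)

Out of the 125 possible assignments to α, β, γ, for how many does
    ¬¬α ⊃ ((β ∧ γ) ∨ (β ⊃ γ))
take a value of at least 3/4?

115

value 1: 105 assignments (counts)
value 3/4: 10 assignments (counts)
value 1/2: 6 assignments
value 1/4: 3 assignments
value 0: 1 assignment
So 115 of the 125 assignments meet the threshold.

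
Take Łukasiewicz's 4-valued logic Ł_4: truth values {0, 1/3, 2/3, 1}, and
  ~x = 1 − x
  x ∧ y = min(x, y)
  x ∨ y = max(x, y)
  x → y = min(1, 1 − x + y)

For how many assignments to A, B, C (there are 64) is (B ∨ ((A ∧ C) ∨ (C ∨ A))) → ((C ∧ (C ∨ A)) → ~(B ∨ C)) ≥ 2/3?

value 1: 37 assignments (counts)
value 2/3: 7 assignments (counts)
value 1/3: 4 assignments
value 0: 16 assignments
So 44 of the 64 assignments meet the threshold.

44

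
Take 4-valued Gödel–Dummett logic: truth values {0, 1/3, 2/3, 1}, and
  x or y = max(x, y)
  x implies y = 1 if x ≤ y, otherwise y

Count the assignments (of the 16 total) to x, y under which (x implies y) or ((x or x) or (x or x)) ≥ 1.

13

x = 0, y = 0 ↦ 1  ≥
x = 0, y = 1/3 ↦ 1  ≥
x = 0, y = 2/3 ↦ 1  ≥
x = 0, y = 1 ↦ 1  ≥
x = 1/3, y = 0 ↦ 1/3  <
x = 1/3, y = 1/3 ↦ 1  ≥
x = 1/3, y = 2/3 ↦ 1  ≥
x = 1/3, y = 1 ↦ 1  ≥
x = 2/3, y = 0 ↦ 2/3  <
x = 2/3, y = 1/3 ↦ 2/3  <
x = 2/3, y = 2/3 ↦ 1  ≥
x = 2/3, y = 1 ↦ 1  ≥
x = 1, y = 0 ↦ 1  ≥
x = 1, y = 1/3 ↦ 1  ≥
x = 1, y = 2/3 ↦ 1  ≥
x = 1, y = 1 ↦ 1  ≥
So 13 of the 16 assignments meet the threshold.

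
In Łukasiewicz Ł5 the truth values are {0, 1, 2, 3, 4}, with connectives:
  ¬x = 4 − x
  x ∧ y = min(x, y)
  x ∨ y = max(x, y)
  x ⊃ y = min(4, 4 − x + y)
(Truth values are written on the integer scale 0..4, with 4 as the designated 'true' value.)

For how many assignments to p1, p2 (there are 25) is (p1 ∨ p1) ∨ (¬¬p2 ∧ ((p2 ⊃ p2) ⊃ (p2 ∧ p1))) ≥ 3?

value 4: 5 assignments (counts)
value 3: 5 assignments (counts)
value 2: 5 assignments
value 1: 5 assignments
value 0: 5 assignments
So 10 of the 25 assignments meet the threshold.

10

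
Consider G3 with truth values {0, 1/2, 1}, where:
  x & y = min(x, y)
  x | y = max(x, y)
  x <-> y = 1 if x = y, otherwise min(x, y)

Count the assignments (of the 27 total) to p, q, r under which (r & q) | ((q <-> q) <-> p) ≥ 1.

11

value 1: 11 assignments (counts)
value 1/2: 11 assignments
value 0: 5 assignments
So 11 of the 27 assignments meet the threshold.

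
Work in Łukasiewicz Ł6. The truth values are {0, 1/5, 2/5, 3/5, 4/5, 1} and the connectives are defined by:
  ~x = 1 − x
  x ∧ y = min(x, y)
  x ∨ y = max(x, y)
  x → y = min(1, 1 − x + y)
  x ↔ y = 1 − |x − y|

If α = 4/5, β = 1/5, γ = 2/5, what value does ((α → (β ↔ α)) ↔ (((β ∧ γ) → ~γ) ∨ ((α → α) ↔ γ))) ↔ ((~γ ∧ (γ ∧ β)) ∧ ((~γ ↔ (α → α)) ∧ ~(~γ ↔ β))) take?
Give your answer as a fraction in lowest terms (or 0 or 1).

3/5

β ↔ α = 1/5 ↔ 4/5 = 2/5
α → (β ↔ α) = 4/5 → 2/5 = 3/5
β ∧ γ = 1/5 ∧ 2/5 = 1/5
~γ = ~2/5 = 3/5
(β ∧ γ) → ~γ = 1/5 → 3/5 = 1
α → α = 4/5 → 4/5 = 1
(α → α) ↔ γ = 1 ↔ 2/5 = 2/5
((β ∧ γ) → ~γ) ∨ ((α → α) ↔ γ) = 1 ∨ 2/5 = 1
(α → (β ↔ α)) ↔ (((β ∧ γ) → ~γ) ∨ ((α → α) ↔ γ)) = 3/5 ↔ 1 = 3/5
~γ = ~2/5 = 3/5
γ ∧ β = 2/5 ∧ 1/5 = 1/5
~γ ∧ (γ ∧ β) = 3/5 ∧ 1/5 = 1/5
~γ = ~2/5 = 3/5
α → α = 4/5 → 4/5 = 1
~γ ↔ (α → α) = 3/5 ↔ 1 = 3/5
~γ = ~2/5 = 3/5
~γ ↔ β = 3/5 ↔ 1/5 = 3/5
~(~γ ↔ β) = ~3/5 = 2/5
(~γ ↔ (α → α)) ∧ ~(~γ ↔ β) = 3/5 ∧ 2/5 = 2/5
(~γ ∧ (γ ∧ β)) ∧ ((~γ ↔ (α → α)) ∧ ~(~γ ↔ β)) = 1/5 ∧ 2/5 = 1/5
((α → (β ↔ α)) ↔ (((β ∧ γ) → ~γ) ∨ ((α → α) ↔ γ))) ↔ ((~γ ∧ (γ ∧ β)) ∧ ((~γ ↔ (α → α)) ∧ ~(~γ ↔ β))) = 3/5 ↔ 1/5 = 3/5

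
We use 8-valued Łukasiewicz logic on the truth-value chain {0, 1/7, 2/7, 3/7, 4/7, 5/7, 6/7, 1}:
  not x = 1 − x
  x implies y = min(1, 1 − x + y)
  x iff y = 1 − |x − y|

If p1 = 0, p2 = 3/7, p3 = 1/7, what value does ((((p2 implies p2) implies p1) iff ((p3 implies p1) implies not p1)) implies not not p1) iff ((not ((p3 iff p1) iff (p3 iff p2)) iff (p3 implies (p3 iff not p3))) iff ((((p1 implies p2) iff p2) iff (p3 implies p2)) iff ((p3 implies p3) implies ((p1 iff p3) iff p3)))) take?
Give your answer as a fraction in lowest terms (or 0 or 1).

2/7

p2 implies p2 = 3/7 implies 3/7 = 1
(p2 implies p2) implies p1 = 1 implies 0 = 0
p3 implies p1 = 1/7 implies 0 = 6/7
not p1 = not 0 = 1
(p3 implies p1) implies not p1 = 6/7 implies 1 = 1
((p2 implies p2) implies p1) iff ((p3 implies p1) implies not p1) = 0 iff 1 = 0
not p1 = not 0 = 1
not not p1 = not 1 = 0
(((p2 implies p2) implies p1) iff ((p3 implies p1) implies not p1)) implies not not p1 = 0 implies 0 = 1
p3 iff p1 = 1/7 iff 0 = 6/7
p3 iff p2 = 1/7 iff 3/7 = 5/7
(p3 iff p1) iff (p3 iff p2) = 6/7 iff 5/7 = 6/7
not ((p3 iff p1) iff (p3 iff p2)) = not 6/7 = 1/7
not p3 = not 1/7 = 6/7
p3 iff not p3 = 1/7 iff 6/7 = 2/7
p3 implies (p3 iff not p3) = 1/7 implies 2/7 = 1
not ((p3 iff p1) iff (p3 iff p2)) iff (p3 implies (p3 iff not p3)) = 1/7 iff 1 = 1/7
p1 implies p2 = 0 implies 3/7 = 1
(p1 implies p2) iff p2 = 1 iff 3/7 = 3/7
p3 implies p2 = 1/7 implies 3/7 = 1
((p1 implies p2) iff p2) iff (p3 implies p2) = 3/7 iff 1 = 3/7
p3 implies p3 = 1/7 implies 1/7 = 1
p1 iff p3 = 0 iff 1/7 = 6/7
(p1 iff p3) iff p3 = 6/7 iff 1/7 = 2/7
(p3 implies p3) implies ((p1 iff p3) iff p3) = 1 implies 2/7 = 2/7
(((p1 implies p2) iff p2) iff (p3 implies p2)) iff ((p3 implies p3) implies ((p1 iff p3) iff p3)) = 3/7 iff 2/7 = 6/7
(not ((p3 iff p1) iff (p3 iff p2)) iff (p3 implies (p3 iff not p3))) iff ((((p1 implies p2) iff p2) iff (p3 implies p2)) iff ((p3 implies p3) implies ((p1 iff p3) iff p3))) = 1/7 iff 6/7 = 2/7
((((p2 implies p2) implies p1) iff ((p3 implies p1) implies not p1)) implies not not p1) iff ((not ((p3 iff p1) iff (p3 iff p2)) iff (p3 implies (p3 iff not p3))) iff ((((p1 implies p2) iff p2) iff (p3 implies p2)) iff ((p3 implies p3) implies ((p1 iff p3) iff p3)))) = 1 iff 2/7 = 2/7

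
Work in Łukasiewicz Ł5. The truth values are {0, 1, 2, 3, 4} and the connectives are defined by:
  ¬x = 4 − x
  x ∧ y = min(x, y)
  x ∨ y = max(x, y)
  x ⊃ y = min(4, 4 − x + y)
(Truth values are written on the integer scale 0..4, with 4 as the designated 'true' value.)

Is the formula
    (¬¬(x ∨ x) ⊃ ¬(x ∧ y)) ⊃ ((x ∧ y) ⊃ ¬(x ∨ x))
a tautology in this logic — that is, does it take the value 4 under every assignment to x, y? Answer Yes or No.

At x = 2, y = 4, for instance:
x ∨ x = 2 ∨ 2 = 2
¬(x ∨ x) = ¬2 = 2
¬¬(x ∨ x) = ¬2 = 2
x ∧ y = 2 ∧ 4 = 2
¬(x ∧ y) = ¬2 = 2
¬¬(x ∨ x) ⊃ ¬(x ∧ y) = 2 ⊃ 2 = 4
(x ∧ y) ⊃ ¬(x ∨ x) = 2 ⊃ 2 = 4
(¬¬(x ∨ x) ⊃ ¬(x ∧ y)) ⊃ ((x ∧ y) ⊃ ¬(x ∨ x)) = 4 ⊃ 4 = 4
and checking the remaining 24 assignments likewise gives ≥ 4 in every case.

Yes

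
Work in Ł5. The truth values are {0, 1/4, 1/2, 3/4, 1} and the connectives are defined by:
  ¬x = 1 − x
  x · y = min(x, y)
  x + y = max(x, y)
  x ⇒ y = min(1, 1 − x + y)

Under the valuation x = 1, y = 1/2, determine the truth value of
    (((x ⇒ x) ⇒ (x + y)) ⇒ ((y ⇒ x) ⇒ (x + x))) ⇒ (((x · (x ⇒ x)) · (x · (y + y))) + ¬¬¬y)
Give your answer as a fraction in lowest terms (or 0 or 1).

1/2

x ⇒ x = 1 ⇒ 1 = 1
x + y = 1 + 1/2 = 1
(x ⇒ x) ⇒ (x + y) = 1 ⇒ 1 = 1
y ⇒ x = 1/2 ⇒ 1 = 1
x + x = 1 + 1 = 1
(y ⇒ x) ⇒ (x + x) = 1 ⇒ 1 = 1
((x ⇒ x) ⇒ (x + y)) ⇒ ((y ⇒ x) ⇒ (x + x)) = 1 ⇒ 1 = 1
x ⇒ x = 1 ⇒ 1 = 1
x · (x ⇒ x) = 1 · 1 = 1
y + y = 1/2 + 1/2 = 1/2
x · (y + y) = 1 · 1/2 = 1/2
(x · (x ⇒ x)) · (x · (y + y)) = 1 · 1/2 = 1/2
¬y = ¬1/2 = 1/2
¬¬y = ¬1/2 = 1/2
¬¬¬y = ¬1/2 = 1/2
((x · (x ⇒ x)) · (x · (y + y))) + ¬¬¬y = 1/2 + 1/2 = 1/2
(((x ⇒ x) ⇒ (x + y)) ⇒ ((y ⇒ x) ⇒ (x + x))) ⇒ (((x · (x ⇒ x)) · (x · (y + y))) + ¬¬¬y) = 1 ⇒ 1/2 = 1/2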